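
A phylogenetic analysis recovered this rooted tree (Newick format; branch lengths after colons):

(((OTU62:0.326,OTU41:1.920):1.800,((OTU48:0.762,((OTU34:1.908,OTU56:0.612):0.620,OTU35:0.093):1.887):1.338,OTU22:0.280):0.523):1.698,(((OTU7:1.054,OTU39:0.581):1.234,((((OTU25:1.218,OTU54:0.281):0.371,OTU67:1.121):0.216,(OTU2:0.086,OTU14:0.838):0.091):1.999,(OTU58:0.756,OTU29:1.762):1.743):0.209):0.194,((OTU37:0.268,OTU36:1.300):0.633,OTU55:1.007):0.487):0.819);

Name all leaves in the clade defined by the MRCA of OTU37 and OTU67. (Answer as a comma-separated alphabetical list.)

OTU14, OTU2, OTU25, OTU29, OTU36, OTU37, OTU39, OTU54, OTU55, OTU58, OTU67, OTU7

Tracing OTU37: it sits inside (OTU37,OTU36).
Tracing OTU67: it sits inside ((OTU25,OTU54),OTU67).
The smallest clade enclosing both is (((OTU7,OTU39),((((OTU25,OTU54),OTU67),(OTU2,OTU14)),(OTU58,OTU29))),((OTU37,OTU36),OTU55)); the answer is its 12 terminal taxa in alphabetical order.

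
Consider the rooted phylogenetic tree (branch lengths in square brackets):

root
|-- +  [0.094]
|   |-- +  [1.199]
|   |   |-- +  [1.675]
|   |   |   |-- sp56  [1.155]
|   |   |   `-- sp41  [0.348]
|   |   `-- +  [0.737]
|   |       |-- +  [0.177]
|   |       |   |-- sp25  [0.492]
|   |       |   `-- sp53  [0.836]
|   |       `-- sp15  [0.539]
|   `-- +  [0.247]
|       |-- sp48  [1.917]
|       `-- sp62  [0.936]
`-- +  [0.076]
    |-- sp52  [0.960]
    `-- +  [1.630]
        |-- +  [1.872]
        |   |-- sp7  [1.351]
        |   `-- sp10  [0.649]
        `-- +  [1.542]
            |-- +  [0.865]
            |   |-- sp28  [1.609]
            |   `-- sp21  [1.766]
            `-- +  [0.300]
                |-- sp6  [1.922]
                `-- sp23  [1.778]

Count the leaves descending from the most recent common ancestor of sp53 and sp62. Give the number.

The MRCA of sp53 and sp62 is the node subtending (((sp56,sp41),((sp25,sp53),sp15)),(sp48,sp62)).
That clade contains 7 terminal taxa: sp15, sp25, sp41, sp48, sp53, sp56, sp62.

7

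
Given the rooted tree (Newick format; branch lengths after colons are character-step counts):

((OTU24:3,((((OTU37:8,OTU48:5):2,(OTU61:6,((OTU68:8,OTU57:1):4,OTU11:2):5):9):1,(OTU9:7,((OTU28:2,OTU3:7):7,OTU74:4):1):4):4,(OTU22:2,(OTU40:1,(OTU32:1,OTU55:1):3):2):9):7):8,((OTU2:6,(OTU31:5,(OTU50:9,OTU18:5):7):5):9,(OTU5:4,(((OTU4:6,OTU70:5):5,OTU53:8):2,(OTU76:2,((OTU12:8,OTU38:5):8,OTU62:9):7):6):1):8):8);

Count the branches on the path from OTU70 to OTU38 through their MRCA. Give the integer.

7

The MRCA of OTU70 and OTU38 is the node subtending (((OTU4,OTU70),OTU53),(OTU76,((OTU12,OTU38),OTU62))).
From OTU70 up to that node: 3 branches. From OTU38 up to the same node: 4 branches. Total: 3 + 4 = 7.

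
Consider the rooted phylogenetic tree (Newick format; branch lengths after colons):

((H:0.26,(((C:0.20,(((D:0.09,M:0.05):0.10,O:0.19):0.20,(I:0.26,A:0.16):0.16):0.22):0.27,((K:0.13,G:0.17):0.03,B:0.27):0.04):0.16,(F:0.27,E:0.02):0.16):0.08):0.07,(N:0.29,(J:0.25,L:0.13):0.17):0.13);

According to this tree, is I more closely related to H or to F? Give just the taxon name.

F

The MRCA of I and F subtends (((C,(((D,M),O),(I,A))),((K,G),B)),(F,E)) (11 taxa).
The MRCA of I and H subtends (H,(((C,(((D,M),O),(I,A))),((K,G),B)),(F,E))) (12 taxa).
The first is nested inside the second, so I shares a more recent common ancestor with F.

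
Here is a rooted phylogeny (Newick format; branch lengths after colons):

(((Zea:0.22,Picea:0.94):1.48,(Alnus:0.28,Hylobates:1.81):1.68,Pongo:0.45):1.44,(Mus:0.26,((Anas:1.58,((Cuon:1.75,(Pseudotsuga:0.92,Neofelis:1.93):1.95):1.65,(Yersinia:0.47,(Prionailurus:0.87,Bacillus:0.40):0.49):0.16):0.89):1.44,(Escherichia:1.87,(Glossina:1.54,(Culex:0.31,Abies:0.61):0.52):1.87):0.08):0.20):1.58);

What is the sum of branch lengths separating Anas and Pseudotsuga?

The path runs Anas → … → MRCA → … → Pseudotsuga; the MRCA is the node subtending (Anas,((Cuon,(Pseudotsuga,Neofelis)),(Yersinia,(Prionailurus,Bacillus)))).
Branch lengths along that path: 1.58 + 0.89 + 1.65 + 1.95 + 0.92 = 6.99.

6.99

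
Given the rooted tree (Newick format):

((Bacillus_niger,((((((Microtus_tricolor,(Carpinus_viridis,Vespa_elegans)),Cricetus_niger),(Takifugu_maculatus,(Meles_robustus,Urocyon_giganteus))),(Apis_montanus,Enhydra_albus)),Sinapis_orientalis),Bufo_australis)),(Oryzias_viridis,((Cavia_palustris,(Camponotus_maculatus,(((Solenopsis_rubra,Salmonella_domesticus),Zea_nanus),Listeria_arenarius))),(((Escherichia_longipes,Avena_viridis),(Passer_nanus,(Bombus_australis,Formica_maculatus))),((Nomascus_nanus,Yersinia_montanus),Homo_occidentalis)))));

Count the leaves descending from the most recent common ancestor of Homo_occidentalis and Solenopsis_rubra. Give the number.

14

The MRCA of Homo_occidentalis and Solenopsis_rubra is the node subtending ((Cavia_palustris,(Camponotus_maculatus,(((Solenopsis_rubra,Salmonella_domesticus),Zea_nanus),Listeria_arenarius))),(((Escherichia_longipes,Avena_viridis),(Passer_nanus,(Bombus_australis,Formica_maculatus))),((Nomascus_nanus,Yersinia_montanus),Homo_occidentalis))).
That clade contains 14 terminal taxa: Avena_viridis, Bombus_australis, Camponotus_maculatus, Cavia_palustris, Escherichia_longipes, Formica_maculatus, Homo_occidentalis, Listeria_arenarius, Nomascus_nanus, Passer_nanus, Salmonella_domesticus, Solenopsis_rubra, Yersinia_montanus, Zea_nanus.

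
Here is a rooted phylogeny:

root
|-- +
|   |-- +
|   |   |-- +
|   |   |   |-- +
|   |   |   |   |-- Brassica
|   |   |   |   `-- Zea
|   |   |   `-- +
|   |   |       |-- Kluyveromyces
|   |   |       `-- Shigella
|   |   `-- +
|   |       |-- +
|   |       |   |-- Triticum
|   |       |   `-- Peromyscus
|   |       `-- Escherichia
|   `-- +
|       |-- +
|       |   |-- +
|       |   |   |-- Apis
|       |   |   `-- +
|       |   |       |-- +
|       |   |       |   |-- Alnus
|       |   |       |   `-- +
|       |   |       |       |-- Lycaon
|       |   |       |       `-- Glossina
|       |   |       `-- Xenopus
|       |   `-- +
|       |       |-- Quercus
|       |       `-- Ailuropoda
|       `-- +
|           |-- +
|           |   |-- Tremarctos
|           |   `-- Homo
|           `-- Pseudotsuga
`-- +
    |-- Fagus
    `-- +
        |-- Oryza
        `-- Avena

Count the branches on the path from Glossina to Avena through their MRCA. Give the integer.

The MRCA of Glossina and Avena is the root of the tree.
From Glossina up to that node: 8 branches. From Avena up to the same node: 3 branches. Total: 8 + 3 = 11.

11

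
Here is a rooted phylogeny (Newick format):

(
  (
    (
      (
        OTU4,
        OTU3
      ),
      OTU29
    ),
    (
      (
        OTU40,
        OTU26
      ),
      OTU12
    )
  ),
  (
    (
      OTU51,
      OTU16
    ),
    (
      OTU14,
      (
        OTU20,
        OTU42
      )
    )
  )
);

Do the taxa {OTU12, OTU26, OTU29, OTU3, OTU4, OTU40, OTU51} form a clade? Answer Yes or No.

No

The MRCA of the listed taxa is the root, so the smallest clade containing them is the whole tree.
That clade also contains OTU14, OTU16, OTU20, OTU42, which are not in the proposed group, so the group is not monophyletic.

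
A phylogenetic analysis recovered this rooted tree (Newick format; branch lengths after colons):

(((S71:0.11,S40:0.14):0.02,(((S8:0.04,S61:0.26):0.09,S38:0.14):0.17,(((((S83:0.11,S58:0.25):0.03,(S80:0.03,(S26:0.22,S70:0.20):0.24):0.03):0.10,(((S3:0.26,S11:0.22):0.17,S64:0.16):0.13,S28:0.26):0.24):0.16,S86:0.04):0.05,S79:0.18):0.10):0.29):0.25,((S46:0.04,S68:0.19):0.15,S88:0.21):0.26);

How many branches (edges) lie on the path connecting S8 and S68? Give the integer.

8

The MRCA of S8 and S68 is the root of the tree.
From S8 up to that node: 5 branches. From S68 up to the same node: 3 branches. Total: 5 + 3 = 8.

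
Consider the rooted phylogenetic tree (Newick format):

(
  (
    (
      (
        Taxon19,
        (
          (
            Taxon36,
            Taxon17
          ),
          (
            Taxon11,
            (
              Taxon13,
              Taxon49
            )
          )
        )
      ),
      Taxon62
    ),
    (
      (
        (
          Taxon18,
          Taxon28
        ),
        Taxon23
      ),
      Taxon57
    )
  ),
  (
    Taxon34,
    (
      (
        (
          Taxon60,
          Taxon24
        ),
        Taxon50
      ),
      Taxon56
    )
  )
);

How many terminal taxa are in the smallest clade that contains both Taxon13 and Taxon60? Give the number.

The MRCA of Taxon13 and Taxon60 is the root, so the clade is the entire tree.
That clade contains 16 terminal taxa: Taxon11, Taxon13, Taxon17, Taxon18, Taxon19, Taxon23, Taxon24, Taxon28, Taxon34, Taxon36, Taxon49, Taxon50, Taxon56, Taxon57, Taxon60, Taxon62.

16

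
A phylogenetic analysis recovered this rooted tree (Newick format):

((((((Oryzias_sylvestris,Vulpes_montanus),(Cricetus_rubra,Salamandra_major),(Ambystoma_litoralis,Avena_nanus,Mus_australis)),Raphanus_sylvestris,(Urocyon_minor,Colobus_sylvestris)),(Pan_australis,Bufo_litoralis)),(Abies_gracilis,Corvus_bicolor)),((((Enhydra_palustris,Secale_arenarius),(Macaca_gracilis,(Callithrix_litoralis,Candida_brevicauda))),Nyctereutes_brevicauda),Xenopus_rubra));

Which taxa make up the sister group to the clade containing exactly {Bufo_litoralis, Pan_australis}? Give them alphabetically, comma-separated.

The clade containing exactly {Bufo_litoralis, Pan_australis} attaches to the tree at the node subtending ((((Oryzias_sylvestris,Vulpes_montanus),(Cricetus_rubra,Salamandra_major),(Ambystoma_litoralis,Avena_nanus,Mus_australis)),Raphanus_sylvestris,(Urocyon_minor,Colobus_sylvestris)),(Pan_australis,Bufo_litoralis)).
The other lineage descending from that same node — the sister group — is (((Oryzias_sylvestris,Vulpes_montanus),(Cricetus_rubra,Salamandra_major),(Ambystoma_litoralis,Avena_nanus,Mus_australis)),Raphanus_sylvestris,(Urocyon_minor,Colobus_sylvestris)); its 10 tips in alphabetical order are the answer.

Ambystoma_litoralis, Avena_nanus, Colobus_sylvestris, Cricetus_rubra, Mus_australis, Oryzias_sylvestris, Raphanus_sylvestris, Salamandra_major, Urocyon_minor, Vulpes_montanus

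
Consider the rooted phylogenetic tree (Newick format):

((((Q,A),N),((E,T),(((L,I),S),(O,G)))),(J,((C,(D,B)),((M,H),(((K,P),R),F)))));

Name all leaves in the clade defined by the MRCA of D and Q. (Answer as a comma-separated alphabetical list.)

Tracing D: it sits inside (D,B).
Tracing Q: it sits inside (Q,A).
The smallest clade enclosing both is the whole tree (their MRCA is the root), so the answer is all 20 tips in alphabetical order.

A, B, C, D, E, F, G, H, I, J, K, L, M, N, O, P, Q, R, S, T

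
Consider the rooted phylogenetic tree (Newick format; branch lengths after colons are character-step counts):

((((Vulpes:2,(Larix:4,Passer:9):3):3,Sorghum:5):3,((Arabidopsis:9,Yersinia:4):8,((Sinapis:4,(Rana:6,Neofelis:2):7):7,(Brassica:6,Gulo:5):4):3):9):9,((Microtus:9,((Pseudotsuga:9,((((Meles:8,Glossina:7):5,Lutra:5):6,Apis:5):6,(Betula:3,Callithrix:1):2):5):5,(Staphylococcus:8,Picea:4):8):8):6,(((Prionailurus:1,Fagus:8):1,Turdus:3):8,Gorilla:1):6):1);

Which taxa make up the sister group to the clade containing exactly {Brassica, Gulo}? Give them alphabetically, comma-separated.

Neofelis, Rana, Sinapis

The clade containing exactly {Brassica, Gulo} attaches to the tree at the node subtending ((Sinapis,(Rana,Neofelis)),(Brassica,Gulo)).
The other lineage descending from that same node — the sister group — is (Sinapis,(Rana,Neofelis)); its 3 tips in alphabetical order are the answer.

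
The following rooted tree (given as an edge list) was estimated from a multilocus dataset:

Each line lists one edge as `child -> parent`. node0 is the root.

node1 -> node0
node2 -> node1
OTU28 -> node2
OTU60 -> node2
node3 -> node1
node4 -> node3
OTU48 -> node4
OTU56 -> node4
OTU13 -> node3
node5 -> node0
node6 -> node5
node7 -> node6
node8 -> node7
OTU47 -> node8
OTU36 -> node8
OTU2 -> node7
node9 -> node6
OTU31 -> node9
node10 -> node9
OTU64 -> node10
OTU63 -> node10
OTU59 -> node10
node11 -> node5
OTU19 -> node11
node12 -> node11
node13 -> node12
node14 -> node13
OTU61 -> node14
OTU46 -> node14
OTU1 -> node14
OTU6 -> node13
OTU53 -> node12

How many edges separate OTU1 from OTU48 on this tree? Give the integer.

The MRCA of OTU1 and OTU48 is the root of the tree.
From OTU1 up to that node: 6 branches. From OTU48 up to the same node: 4 branches. Total: 6 + 4 = 10.

10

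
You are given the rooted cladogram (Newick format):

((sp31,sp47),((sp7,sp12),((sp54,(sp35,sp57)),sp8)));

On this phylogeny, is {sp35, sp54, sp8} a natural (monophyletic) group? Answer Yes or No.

The MRCA of the listed taxa subtends ((sp54,(sp35,sp57)),sp8).
That clade also contains sp57, which is not in the proposed group, so the group is not monophyletic.

No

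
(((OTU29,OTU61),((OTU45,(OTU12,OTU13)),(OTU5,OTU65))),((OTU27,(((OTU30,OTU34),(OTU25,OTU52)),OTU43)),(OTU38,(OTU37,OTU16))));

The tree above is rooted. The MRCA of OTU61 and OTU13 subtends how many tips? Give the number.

The MRCA of OTU61 and OTU13 is the node subtending ((OTU29,OTU61),((OTU45,(OTU12,OTU13)),(OTU5,OTU65))).
That clade contains 7 terminal taxa: OTU12, OTU13, OTU29, OTU45, OTU5, OTU61, OTU65.

7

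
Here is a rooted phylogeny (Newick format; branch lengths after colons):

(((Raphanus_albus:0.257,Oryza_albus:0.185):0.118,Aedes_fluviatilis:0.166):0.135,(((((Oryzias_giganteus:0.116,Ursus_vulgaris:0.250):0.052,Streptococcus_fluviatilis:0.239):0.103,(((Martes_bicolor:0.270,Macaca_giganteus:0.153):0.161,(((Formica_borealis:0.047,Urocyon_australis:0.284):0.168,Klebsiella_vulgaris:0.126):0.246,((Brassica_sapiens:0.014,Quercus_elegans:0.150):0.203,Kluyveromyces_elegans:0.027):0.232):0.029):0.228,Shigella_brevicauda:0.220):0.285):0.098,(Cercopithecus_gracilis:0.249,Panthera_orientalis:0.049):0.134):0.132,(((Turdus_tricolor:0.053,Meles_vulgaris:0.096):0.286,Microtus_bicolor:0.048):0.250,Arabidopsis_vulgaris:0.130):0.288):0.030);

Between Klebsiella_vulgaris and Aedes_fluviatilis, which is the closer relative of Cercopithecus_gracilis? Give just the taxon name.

The MRCA of Cercopithecus_gracilis and Klebsiella_vulgaris subtends ((((Oryzias_giganteus,Ursus_vulgaris),Streptococcus_fluviatilis),(((Martes_bicolor,Macaca_giganteus),(((Formica_borealis,Urocyon_australis),Klebsiella_vulgaris),((Brassica_sapiens,Quercus_elegans),Kluyveromyces_elegans))),Shigella_brevicauda)),(Cercopithecus_gracilis,Panthera_orientalis)) (14 taxa).
The MRCA of Cercopithecus_gracilis and Aedes_fluviatilis is the root, subtending the entire tree (21 taxa).
The first is nested inside the second, so Cercopithecus_gracilis shares a more recent common ancestor with Klebsiella_vulgaris.

Klebsiella_vulgaris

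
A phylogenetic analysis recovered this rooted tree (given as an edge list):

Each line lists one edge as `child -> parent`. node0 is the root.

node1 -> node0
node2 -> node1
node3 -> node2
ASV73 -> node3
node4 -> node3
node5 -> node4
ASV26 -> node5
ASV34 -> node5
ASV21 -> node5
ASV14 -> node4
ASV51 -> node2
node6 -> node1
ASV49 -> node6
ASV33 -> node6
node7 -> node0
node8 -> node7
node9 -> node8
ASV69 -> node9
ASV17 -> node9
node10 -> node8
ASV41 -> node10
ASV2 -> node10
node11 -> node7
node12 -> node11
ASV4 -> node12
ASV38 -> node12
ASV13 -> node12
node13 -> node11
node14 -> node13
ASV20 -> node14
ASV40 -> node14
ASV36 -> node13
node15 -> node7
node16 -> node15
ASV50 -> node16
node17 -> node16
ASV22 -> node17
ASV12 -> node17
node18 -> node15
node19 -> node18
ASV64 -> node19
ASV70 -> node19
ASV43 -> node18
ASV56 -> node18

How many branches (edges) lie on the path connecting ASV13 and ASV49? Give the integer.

The MRCA of ASV13 and ASV49 is the root of the tree.
From ASV13 up to that node: 4 branches. From ASV49 up to the same node: 3 branches. Total: 4 + 3 = 7.

7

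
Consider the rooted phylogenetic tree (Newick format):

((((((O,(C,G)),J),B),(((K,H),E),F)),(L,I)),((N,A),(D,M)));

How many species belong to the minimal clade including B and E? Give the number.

9

The MRCA of B and E is the node subtending ((((O,(C,G)),J),B),(((K,H),E),F)).
That clade contains 9 terminal taxa: B, C, E, F, G, H, J, K, O.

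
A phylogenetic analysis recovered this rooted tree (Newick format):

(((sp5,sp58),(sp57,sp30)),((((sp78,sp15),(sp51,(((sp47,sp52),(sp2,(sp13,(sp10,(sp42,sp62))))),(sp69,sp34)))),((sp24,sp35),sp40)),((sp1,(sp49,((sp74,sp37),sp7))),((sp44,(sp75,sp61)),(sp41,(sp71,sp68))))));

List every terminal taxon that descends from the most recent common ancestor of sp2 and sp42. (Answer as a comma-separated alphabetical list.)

Tracing sp2: it sits inside (sp2,(sp13,(sp10,(sp42,sp62)))).
Tracing sp42: it sits inside (sp42,sp62).
The smallest clade enclosing both is (sp2,(sp13,(sp10,(sp42,sp62)))); the answer is its 5 terminal taxa in alphabetical order.

sp10, sp13, sp2, sp42, sp62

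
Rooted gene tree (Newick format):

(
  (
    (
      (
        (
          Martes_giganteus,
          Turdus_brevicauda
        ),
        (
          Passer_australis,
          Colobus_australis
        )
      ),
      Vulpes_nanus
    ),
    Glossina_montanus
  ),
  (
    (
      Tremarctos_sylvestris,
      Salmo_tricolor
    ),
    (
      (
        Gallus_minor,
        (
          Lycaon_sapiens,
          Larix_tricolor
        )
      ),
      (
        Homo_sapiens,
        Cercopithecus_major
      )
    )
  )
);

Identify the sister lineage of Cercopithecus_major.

Homo_sapiens

Cercopithecus_major attaches to the tree at the node subtending (Homo_sapiens,Cercopithecus_major).
The other lineage descending from that same node — the sister group — is the single tip Homo_sapiens.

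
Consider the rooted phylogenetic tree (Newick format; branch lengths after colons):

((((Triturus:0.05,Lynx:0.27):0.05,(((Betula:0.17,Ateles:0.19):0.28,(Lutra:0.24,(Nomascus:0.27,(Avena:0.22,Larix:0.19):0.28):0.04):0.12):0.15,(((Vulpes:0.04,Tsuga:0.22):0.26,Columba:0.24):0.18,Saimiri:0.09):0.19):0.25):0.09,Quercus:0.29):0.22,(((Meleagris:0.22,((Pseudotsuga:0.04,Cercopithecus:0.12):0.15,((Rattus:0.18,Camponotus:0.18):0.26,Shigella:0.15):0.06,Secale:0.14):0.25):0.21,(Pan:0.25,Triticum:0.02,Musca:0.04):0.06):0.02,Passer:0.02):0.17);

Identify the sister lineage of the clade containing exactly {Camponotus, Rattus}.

The clade containing exactly {Camponotus, Rattus} attaches to the tree at the node subtending ((Rattus,Camponotus),Shigella).
The other lineage descending from that same node — the sister group — is the single tip Shigella.

Shigella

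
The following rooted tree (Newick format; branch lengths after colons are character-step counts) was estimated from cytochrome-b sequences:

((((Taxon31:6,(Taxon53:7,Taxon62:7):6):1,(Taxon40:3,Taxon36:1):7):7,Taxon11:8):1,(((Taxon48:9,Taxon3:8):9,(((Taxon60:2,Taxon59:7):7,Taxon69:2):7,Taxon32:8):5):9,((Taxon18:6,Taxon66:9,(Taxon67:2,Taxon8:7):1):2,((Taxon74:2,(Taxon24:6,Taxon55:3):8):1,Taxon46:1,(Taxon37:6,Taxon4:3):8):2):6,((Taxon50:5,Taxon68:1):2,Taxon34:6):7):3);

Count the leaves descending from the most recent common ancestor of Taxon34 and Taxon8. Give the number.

19

The MRCA of Taxon34 and Taxon8 is the node subtending (((Taxon48,Taxon3),(((Taxon60,Taxon59),Taxon69),Taxon32)),((Taxon18,Taxon66,(Taxon67,Taxon8)),((Taxon74,(Taxon24,Taxon55)),Taxon46,(Taxon37,Taxon4))),((Taxon50,Taxon68),Taxon34)).
That clade contains 19 terminal taxa: Taxon18, Taxon24, Taxon3, Taxon32, Taxon34, Taxon37, Taxon4, Taxon46, Taxon48, Taxon50, Taxon55, Taxon59, Taxon60, Taxon66, Taxon67, Taxon68, Taxon69, Taxon74, Taxon8.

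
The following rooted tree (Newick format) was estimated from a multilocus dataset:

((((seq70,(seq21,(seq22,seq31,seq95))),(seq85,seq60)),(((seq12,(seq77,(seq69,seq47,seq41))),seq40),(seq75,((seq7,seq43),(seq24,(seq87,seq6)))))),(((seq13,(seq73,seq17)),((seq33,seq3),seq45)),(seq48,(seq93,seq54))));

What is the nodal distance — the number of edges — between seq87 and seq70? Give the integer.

The MRCA of seq87 and seq70 is the node subtending (((seq70,(seq21,(seq22,seq31,seq95))),(seq85,seq60)),(((seq12,(seq77,(seq69,seq47,seq41))),seq40),(seq75,((seq7,seq43),(seq24,(seq87,seq6)))))).
From seq87 up to that node: 6 branches. From seq70 up to the same node: 3 branches. Total: 6 + 3 = 9.

9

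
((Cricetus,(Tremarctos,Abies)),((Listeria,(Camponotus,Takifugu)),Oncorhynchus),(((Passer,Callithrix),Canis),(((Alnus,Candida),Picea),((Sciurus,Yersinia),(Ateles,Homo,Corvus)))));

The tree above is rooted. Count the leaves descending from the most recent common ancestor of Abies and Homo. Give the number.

18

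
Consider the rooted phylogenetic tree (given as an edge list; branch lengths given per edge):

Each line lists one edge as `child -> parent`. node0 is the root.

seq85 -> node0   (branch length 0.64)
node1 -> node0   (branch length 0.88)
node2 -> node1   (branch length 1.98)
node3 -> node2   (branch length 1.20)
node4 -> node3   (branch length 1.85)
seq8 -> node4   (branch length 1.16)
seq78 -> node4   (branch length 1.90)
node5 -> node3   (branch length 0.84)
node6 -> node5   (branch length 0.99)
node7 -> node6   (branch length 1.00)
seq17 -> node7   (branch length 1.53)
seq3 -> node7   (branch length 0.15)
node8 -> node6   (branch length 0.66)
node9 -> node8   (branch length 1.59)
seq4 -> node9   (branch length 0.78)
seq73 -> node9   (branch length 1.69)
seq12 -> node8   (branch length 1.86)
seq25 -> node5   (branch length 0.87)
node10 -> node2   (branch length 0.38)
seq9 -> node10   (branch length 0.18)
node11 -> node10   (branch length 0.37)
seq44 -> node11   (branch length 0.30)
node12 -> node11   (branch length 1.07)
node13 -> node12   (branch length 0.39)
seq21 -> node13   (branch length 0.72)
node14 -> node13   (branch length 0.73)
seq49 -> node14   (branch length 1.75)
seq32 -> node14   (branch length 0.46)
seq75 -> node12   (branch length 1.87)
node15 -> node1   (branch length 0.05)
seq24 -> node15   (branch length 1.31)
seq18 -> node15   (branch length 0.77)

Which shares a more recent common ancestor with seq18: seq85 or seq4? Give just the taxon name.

seq4

The MRCA of seq18 and seq4 subtends ((((seq8,seq78),(((seq17,seq3),((seq4,seq73),seq12)),seq25)),(seq9,(seq44,((seq21,(seq49,seq32)),seq75)))),(seq24,seq18)) (16 taxa).
The MRCA of seq18 and seq85 is the root, subtending the entire tree (17 taxa).
The first is nested inside the second, so seq18 shares a more recent common ancestor with seq4.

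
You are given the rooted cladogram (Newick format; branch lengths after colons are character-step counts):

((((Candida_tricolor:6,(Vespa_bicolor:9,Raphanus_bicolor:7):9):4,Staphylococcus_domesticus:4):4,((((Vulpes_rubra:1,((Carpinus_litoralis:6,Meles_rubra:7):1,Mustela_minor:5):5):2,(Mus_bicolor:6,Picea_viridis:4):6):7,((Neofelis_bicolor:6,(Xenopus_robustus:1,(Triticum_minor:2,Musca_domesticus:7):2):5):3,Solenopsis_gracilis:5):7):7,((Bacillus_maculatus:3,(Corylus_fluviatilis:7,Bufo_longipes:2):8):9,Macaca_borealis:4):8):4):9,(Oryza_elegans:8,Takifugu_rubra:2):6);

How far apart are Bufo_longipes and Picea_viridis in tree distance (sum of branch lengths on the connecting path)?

51

The path runs Bufo_longipes → … → MRCA → … → Picea_viridis; the MRCA is the node subtending ((((Vulpes_rubra,((Carpinus_litoralis,Meles_rubra),Mustela_minor)),(Mus_bicolor,Picea_viridis)),((Neofelis_bicolor,(Xenopus_robustus,(Triticum_minor,Musca_domesticus))),Solenopsis_gracilis)),((Bacillus_maculatus,(Corylus_fluviatilis,Bufo_longipes)),Macaca_borealis)).
Branch lengths along that path: 2 + 8 + 9 + 8 + 7 + 7 + 6 + 4 = 51.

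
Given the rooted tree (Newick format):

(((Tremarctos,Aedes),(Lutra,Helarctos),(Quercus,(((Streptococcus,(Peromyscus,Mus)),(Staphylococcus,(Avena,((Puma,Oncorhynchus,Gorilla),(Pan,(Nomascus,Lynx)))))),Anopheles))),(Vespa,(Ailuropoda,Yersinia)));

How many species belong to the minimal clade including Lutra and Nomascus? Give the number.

17

The MRCA of Lutra and Nomascus is the node subtending ((Tremarctos,Aedes),(Lutra,Helarctos),(Quercus,(((Streptococcus,(Peromyscus,Mus)),(Staphylococcus,(Avena,((Puma,Oncorhynchus,Gorilla),(Pan,(Nomascus,Lynx)))))),Anopheles))).
That clade contains 17 terminal taxa: Aedes, Anopheles, Avena, Gorilla, Helarctos, Lutra, Lynx, Mus, Nomascus, Oncorhynchus, Pan, Peromyscus, Puma, Quercus, Staphylococcus, Streptococcus, Tremarctos.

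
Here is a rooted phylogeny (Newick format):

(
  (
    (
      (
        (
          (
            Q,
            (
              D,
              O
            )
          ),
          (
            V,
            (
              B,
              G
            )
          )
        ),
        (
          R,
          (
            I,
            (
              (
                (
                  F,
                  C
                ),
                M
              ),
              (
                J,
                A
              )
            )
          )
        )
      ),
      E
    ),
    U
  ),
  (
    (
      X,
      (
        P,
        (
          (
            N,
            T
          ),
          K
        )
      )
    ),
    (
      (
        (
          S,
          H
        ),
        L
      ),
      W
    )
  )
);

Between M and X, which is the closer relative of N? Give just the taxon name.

X

The MRCA of N and X subtends (X,(P,((N,T),K))) (5 taxa).
The MRCA of N and M is the root, subtending the entire tree (24 taxa).
The first is nested inside the second, so N shares a more recent common ancestor with X.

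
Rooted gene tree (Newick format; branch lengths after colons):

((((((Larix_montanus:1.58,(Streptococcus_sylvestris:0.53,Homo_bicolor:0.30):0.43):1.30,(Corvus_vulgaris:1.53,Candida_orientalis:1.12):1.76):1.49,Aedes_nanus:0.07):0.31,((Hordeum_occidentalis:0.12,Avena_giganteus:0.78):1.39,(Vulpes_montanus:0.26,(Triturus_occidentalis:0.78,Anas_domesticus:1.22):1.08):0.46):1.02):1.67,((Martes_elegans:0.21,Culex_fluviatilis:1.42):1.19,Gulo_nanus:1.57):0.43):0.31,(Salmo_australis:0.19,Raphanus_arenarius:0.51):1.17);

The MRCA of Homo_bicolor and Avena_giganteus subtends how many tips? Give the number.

The MRCA of Homo_bicolor and Avena_giganteus is the node subtending ((((Larix_montanus,(Streptococcus_sylvestris,Homo_bicolor)),(Corvus_vulgaris,Candida_orientalis)),Aedes_nanus),((Hordeum_occidentalis,Avena_giganteus),(Vulpes_montanus,(Triturus_occidentalis,Anas_domesticus)))).
That clade contains 11 terminal taxa: Aedes_nanus, Anas_domesticus, Avena_giganteus, Candida_orientalis, Corvus_vulgaris, Homo_bicolor, Hordeum_occidentalis, Larix_montanus, Streptococcus_sylvestris, Triturus_occidentalis, Vulpes_montanus.

11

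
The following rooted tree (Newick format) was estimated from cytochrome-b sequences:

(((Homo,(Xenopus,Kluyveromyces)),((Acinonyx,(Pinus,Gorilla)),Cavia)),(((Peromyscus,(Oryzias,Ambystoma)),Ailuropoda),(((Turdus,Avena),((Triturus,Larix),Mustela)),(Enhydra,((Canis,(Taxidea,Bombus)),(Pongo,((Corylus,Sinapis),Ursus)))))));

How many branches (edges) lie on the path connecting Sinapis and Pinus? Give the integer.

The MRCA of Sinapis and Pinus is the root of the tree.
From Sinapis up to that node: 8 branches. From Pinus up to the same node: 5 branches. Total: 8 + 5 = 13.

13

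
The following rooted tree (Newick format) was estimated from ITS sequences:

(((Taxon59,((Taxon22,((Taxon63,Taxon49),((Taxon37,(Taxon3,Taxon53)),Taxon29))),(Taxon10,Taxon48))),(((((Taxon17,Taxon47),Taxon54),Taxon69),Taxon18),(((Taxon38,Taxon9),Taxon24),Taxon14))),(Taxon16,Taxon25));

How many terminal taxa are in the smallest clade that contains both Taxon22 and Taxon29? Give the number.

The MRCA of Taxon22 and Taxon29 is the node subtending (Taxon22,((Taxon63,Taxon49),((Taxon37,(Taxon3,Taxon53)),Taxon29))).
That clade contains 7 terminal taxa: Taxon22, Taxon29, Taxon3, Taxon37, Taxon49, Taxon53, Taxon63.

7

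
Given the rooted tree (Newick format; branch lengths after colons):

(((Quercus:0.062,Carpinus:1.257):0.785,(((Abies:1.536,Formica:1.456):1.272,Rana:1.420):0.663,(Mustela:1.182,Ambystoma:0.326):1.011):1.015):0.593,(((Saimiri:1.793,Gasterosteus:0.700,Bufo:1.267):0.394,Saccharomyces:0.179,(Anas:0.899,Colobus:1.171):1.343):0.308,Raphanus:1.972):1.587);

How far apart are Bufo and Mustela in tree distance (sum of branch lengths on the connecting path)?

The path runs Bufo → … → MRCA → … → Mustela; the MRCA is the root of the tree.
Branch lengths along that path: 1.267 + 0.394 + 0.308 + 1.587 + 0.593 + 1.015 + 1.011 + 1.182 = 7.357.

7.357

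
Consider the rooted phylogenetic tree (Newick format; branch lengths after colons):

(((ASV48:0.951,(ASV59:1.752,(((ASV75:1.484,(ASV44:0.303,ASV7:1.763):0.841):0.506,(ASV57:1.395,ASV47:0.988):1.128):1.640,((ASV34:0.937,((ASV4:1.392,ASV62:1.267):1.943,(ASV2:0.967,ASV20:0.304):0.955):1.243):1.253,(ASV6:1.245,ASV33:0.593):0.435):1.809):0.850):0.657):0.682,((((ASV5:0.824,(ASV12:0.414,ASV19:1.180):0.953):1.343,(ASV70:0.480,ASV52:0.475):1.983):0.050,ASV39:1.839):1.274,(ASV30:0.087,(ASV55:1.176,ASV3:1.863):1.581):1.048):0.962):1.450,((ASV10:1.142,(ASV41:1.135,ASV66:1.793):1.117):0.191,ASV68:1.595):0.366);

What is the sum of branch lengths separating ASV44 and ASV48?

5.748

The path runs ASV44 → … → MRCA → … → ASV48; the MRCA is the node subtending (ASV48,(ASV59,(((ASV75,(ASV44,ASV7)),(ASV57,ASV47)),((ASV34,((ASV4,ASV62),(ASV2,ASV20))),(ASV6,ASV33))))).
Branch lengths along that path: 0.303 + 0.841 + 0.506 + 1.640 + 0.850 + 0.657 + 0.951 = 5.748.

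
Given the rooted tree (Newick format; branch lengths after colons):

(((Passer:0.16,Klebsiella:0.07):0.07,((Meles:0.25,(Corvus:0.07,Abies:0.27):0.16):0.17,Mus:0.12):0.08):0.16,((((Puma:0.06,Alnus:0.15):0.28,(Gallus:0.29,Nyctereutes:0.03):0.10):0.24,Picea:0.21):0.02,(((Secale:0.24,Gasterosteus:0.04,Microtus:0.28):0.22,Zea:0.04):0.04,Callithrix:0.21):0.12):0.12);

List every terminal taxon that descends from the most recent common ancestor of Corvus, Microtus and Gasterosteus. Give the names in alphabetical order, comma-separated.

Tracing Corvus: it sits inside (Corvus,Abies).
Tracing Microtus: it sits inside (Secale,Gasterosteus,Microtus).
Tracing Gasterosteus: it sits inside (Secale,Gasterosteus,Microtus).
The smallest clade enclosing all 3 is the whole tree (their MRCA is the root), so the answer is all 16 tips in alphabetical order.

Abies, Alnus, Callithrix, Corvus, Gallus, Gasterosteus, Klebsiella, Meles, Microtus, Mus, Nyctereutes, Passer, Picea, Puma, Secale, Zea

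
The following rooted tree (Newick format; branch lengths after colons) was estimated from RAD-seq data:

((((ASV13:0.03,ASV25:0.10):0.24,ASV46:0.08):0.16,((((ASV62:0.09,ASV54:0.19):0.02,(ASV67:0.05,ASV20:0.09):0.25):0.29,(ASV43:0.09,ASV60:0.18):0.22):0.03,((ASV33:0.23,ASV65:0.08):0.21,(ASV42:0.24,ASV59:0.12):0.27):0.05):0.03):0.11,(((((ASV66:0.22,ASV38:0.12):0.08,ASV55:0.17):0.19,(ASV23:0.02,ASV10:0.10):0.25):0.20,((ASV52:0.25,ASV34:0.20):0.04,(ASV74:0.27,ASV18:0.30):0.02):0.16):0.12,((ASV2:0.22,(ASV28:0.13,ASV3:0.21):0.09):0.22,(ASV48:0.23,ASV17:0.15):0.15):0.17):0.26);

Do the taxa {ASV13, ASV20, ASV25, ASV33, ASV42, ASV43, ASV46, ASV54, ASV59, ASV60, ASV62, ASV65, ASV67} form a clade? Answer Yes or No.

The most recent common ancestor of these taxa subtends (((ASV13,ASV25),ASV46),((((ASV62,ASV54),(ASV67,ASV20)),(ASV43,ASV60)),((ASV33,ASV65),(ASV42,ASV59)))).
That clade has exactly 13 tips — every listed taxon and nothing else — so the group is monophyletic.

Yes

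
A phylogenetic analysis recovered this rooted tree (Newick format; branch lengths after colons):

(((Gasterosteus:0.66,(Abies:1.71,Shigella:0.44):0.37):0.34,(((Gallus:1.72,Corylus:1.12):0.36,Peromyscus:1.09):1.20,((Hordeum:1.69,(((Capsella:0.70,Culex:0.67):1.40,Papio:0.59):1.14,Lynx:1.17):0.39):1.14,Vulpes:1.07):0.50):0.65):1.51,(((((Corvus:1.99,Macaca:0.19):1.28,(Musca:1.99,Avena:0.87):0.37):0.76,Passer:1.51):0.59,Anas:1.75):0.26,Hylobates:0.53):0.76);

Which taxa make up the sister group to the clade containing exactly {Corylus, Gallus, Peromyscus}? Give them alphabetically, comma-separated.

Capsella, Culex, Hordeum, Lynx, Papio, Vulpes

The clade containing exactly {Corylus, Gallus, Peromyscus} attaches to the tree at the node subtending (((Gallus,Corylus),Peromyscus),((Hordeum,(((Capsella,Culex),Papio),Lynx)),Vulpes)).
The other lineage descending from that same node — the sister group — is ((Hordeum,(((Capsella,Culex),Papio),Lynx)),Vulpes); its 6 tips in alphabetical order are the answer.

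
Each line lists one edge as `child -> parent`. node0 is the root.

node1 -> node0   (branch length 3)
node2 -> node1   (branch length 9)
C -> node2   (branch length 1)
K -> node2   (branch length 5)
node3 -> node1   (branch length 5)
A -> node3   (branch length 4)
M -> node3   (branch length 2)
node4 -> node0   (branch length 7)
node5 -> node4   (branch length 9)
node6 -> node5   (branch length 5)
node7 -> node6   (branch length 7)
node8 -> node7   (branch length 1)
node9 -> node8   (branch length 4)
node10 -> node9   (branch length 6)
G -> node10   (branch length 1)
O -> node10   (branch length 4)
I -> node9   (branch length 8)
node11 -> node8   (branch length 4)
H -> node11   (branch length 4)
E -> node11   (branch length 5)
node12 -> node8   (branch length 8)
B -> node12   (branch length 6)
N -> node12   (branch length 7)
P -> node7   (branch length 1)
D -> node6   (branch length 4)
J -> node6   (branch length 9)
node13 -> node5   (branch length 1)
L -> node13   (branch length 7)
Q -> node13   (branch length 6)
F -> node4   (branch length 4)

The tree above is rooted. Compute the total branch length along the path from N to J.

The path runs N → … → MRCA → … → J; the MRCA is the node subtending (((((G,O),I),(H,E),(B,N)),P),D,J).
Branch lengths along that path: 7 + 8 + 1 + 7 + 9 = 32.

32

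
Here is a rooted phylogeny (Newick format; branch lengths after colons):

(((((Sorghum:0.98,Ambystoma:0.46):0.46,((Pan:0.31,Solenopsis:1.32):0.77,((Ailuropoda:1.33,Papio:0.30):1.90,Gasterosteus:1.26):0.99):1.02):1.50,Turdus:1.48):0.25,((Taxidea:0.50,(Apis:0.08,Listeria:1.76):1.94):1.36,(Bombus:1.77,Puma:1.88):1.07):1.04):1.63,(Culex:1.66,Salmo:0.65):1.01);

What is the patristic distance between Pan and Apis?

The path runs Pan → … → MRCA → … → Apis; the MRCA is the node subtending ((((Sorghum,Ambystoma),((Pan,Solenopsis),((Ailuropoda,Papio),Gasterosteus))),Turdus),((Taxidea,(Apis,Listeria)),(Bombus,Puma))).
Branch lengths along that path: 0.31 + 0.77 + 1.02 + 1.50 + 0.25 + 1.04 + 1.36 + 1.94 + 0.08 = 8.27.

8.27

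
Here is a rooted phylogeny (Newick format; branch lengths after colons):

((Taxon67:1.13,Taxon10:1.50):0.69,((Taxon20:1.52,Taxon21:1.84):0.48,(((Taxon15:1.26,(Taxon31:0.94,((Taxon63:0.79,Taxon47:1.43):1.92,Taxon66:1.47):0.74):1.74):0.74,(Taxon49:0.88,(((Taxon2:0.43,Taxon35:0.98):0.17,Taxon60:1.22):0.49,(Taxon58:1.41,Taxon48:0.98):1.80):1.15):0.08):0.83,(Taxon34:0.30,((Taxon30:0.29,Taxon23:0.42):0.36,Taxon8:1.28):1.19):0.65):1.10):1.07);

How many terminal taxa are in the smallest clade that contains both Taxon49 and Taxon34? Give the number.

15

The MRCA of Taxon49 and Taxon34 is the node subtending (((Taxon15,(Taxon31,((Taxon63,Taxon47),Taxon66))),(Taxon49,(((Taxon2,Taxon35),Taxon60),(Taxon58,Taxon48)))),(Taxon34,((Taxon30,Taxon23),Taxon8))).
That clade contains 15 terminal taxa: Taxon15, Taxon2, Taxon23, Taxon30, Taxon31, Taxon34, Taxon35, Taxon47, Taxon48, Taxon49, Taxon58, Taxon60, Taxon63, Taxon66, Taxon8.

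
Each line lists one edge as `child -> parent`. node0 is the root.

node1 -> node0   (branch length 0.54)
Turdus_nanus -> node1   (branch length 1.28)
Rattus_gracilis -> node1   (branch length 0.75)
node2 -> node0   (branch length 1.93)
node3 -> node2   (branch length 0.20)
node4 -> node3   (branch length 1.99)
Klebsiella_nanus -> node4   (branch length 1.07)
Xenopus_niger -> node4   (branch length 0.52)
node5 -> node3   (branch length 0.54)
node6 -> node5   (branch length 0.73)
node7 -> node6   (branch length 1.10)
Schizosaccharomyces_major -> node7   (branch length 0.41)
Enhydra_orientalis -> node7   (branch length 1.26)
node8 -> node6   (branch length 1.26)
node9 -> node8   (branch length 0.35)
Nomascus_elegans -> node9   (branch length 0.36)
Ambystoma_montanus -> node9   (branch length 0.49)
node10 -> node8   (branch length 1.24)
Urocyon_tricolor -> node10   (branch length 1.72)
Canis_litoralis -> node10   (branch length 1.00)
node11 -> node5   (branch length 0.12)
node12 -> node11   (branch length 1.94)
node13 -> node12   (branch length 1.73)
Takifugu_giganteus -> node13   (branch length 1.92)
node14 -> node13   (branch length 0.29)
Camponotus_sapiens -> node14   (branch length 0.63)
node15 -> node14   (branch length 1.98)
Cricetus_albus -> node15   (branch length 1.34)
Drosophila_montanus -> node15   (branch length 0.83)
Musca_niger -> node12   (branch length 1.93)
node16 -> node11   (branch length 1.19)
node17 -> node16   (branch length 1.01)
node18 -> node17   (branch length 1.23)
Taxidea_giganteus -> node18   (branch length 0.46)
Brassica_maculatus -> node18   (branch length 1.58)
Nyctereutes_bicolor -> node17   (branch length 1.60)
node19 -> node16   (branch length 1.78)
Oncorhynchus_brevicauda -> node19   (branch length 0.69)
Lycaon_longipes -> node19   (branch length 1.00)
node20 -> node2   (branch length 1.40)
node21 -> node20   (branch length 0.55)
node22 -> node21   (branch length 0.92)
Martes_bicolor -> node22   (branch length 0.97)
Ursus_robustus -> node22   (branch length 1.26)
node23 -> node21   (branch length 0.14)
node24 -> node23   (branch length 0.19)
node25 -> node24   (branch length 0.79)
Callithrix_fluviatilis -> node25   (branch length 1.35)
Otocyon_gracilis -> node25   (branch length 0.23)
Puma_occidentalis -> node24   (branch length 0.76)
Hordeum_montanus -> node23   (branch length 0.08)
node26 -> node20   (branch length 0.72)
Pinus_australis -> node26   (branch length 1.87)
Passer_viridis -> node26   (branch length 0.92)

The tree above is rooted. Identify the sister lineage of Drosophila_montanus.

Cricetus_albus

Drosophila_montanus attaches to the tree at the node subtending (Cricetus_albus,Drosophila_montanus).
The other lineage descending from that same node — the sister group — is the single tip Cricetus_albus.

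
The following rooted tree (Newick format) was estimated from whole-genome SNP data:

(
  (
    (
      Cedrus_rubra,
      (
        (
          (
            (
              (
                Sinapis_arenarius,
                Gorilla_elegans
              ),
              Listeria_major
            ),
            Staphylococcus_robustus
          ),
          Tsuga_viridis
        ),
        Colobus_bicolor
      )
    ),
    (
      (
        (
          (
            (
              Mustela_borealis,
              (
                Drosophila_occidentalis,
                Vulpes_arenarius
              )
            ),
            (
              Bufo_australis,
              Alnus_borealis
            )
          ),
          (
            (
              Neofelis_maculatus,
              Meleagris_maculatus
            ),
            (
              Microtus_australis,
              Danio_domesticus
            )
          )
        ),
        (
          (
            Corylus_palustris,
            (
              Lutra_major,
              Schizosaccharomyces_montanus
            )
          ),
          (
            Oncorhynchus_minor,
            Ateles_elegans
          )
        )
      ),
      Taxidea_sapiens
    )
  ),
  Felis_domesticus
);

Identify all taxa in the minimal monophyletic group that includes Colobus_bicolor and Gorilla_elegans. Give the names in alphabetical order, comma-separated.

Colobus_bicolor, Gorilla_elegans, Listeria_major, Sinapis_arenarius, Staphylococcus_robustus, Tsuga_viridis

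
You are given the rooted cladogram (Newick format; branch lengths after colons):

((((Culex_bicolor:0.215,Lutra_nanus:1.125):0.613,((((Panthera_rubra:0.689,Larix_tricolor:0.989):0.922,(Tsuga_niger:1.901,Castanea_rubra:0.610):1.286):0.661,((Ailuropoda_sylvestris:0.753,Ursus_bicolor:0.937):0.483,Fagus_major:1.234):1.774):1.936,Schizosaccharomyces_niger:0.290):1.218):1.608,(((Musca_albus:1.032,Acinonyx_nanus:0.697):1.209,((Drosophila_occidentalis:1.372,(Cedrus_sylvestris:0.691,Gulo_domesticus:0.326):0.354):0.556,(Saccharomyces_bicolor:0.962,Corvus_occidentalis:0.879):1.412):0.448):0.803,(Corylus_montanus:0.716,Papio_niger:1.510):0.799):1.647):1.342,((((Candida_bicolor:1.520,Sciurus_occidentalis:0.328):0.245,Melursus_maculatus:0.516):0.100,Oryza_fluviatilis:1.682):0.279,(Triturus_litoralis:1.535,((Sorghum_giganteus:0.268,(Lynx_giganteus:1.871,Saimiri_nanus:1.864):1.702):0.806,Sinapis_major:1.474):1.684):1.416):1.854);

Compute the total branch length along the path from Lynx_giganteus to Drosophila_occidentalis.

The path runs Lynx_giganteus → … → MRCA → … → Drosophila_occidentalis; the MRCA is the root of the tree.
Branch lengths along that path: 1.871 + 1.702 + 0.806 + 1.684 + 1.416 + 1.854 + 1.342 + 1.647 + 0.803 + 0.448 + 0.556 + 1.372 = 15.501.

15.501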